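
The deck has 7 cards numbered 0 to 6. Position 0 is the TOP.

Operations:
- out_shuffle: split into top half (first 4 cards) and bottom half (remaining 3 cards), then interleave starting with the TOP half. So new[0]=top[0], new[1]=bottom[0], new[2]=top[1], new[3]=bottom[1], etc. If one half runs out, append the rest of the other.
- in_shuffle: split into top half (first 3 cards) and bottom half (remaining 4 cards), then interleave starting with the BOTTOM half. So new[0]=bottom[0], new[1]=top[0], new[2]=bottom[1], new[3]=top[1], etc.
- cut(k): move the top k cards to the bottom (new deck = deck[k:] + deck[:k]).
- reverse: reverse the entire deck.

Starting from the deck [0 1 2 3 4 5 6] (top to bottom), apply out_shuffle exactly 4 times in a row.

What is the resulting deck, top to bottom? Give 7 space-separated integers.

After op 1 (out_shuffle): [0 4 1 5 2 6 3]
After op 2 (out_shuffle): [0 2 4 6 1 3 5]
After op 3 (out_shuffle): [0 1 2 3 4 5 6]
After op 4 (out_shuffle): [0 4 1 5 2 6 3]

Answer: 0 4 1 5 2 6 3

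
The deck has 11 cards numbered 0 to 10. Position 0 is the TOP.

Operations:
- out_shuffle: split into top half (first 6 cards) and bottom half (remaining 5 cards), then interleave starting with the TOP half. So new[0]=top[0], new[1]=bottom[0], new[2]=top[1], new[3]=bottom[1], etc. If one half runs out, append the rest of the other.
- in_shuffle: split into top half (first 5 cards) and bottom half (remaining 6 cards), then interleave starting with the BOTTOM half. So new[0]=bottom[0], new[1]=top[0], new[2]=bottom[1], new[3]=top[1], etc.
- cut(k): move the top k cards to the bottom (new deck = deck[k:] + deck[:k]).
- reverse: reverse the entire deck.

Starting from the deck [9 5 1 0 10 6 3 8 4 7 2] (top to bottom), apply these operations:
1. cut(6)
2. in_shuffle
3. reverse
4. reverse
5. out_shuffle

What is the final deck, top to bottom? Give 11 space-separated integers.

Answer: 9 0 3 7 5 10 8 2 1 6 4

Derivation:
After op 1 (cut(6)): [3 8 4 7 2 9 5 1 0 10 6]
After op 2 (in_shuffle): [9 3 5 8 1 4 0 7 10 2 6]
After op 3 (reverse): [6 2 10 7 0 4 1 8 5 3 9]
After op 4 (reverse): [9 3 5 8 1 4 0 7 10 2 6]
After op 5 (out_shuffle): [9 0 3 7 5 10 8 2 1 6 4]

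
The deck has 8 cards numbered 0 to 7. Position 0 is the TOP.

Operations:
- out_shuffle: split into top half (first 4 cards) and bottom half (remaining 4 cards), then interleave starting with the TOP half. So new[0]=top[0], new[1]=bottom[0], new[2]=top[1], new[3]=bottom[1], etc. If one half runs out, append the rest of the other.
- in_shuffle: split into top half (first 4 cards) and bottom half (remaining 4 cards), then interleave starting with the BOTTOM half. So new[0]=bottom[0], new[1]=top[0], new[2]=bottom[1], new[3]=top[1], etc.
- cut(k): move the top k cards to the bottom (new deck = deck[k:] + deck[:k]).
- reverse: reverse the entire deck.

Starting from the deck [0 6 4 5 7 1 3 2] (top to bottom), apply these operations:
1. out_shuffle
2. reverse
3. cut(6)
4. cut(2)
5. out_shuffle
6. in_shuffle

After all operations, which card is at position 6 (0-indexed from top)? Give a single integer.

After op 1 (out_shuffle): [0 7 6 1 4 3 5 2]
After op 2 (reverse): [2 5 3 4 1 6 7 0]
After op 3 (cut(6)): [7 0 2 5 3 4 1 6]
After op 4 (cut(2)): [2 5 3 4 1 6 7 0]
After op 5 (out_shuffle): [2 1 5 6 3 7 4 0]
After op 6 (in_shuffle): [3 2 7 1 4 5 0 6]
Position 6: card 0.

Answer: 0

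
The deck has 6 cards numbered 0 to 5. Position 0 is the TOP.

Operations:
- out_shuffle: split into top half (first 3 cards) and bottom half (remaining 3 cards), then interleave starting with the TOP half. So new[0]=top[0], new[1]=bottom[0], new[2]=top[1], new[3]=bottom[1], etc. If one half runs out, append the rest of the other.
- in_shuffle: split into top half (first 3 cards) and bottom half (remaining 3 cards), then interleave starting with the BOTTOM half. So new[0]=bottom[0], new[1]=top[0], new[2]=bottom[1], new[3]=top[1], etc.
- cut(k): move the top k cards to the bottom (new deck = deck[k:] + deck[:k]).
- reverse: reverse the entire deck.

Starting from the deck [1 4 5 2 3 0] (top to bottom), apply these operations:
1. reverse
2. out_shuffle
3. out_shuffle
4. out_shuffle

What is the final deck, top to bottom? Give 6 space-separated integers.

Answer: 0 2 4 3 5 1

Derivation:
After op 1 (reverse): [0 3 2 5 4 1]
After op 2 (out_shuffle): [0 5 3 4 2 1]
After op 3 (out_shuffle): [0 4 5 2 3 1]
After op 4 (out_shuffle): [0 2 4 3 5 1]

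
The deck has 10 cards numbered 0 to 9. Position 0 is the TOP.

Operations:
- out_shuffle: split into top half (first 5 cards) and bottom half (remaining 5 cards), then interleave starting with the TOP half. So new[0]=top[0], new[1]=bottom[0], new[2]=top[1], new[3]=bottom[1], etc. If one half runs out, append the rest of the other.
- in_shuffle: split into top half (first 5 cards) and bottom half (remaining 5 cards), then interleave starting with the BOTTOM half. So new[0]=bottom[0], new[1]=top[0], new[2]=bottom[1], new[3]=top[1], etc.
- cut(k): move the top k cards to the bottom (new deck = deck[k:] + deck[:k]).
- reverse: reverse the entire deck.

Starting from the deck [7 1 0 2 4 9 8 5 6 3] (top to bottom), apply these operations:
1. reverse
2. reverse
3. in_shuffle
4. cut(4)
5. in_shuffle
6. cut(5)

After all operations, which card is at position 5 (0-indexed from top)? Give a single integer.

Answer: 4

Derivation:
After op 1 (reverse): [3 6 5 8 9 4 2 0 1 7]
After op 2 (reverse): [7 1 0 2 4 9 8 5 6 3]
After op 3 (in_shuffle): [9 7 8 1 5 0 6 2 3 4]
After op 4 (cut(4)): [5 0 6 2 3 4 9 7 8 1]
After op 5 (in_shuffle): [4 5 9 0 7 6 8 2 1 3]
After op 6 (cut(5)): [6 8 2 1 3 4 5 9 0 7]
Position 5: card 4.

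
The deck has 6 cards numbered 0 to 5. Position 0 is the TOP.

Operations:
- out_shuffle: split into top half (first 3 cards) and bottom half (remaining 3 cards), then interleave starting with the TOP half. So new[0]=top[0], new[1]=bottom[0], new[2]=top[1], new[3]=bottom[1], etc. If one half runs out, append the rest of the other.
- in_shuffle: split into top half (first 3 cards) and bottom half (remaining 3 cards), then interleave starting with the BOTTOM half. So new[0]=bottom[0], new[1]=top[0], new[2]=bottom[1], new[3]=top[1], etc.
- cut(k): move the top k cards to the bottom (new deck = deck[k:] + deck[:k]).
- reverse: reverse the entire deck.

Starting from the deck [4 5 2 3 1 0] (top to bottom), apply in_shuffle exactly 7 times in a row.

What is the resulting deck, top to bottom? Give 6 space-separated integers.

After op 1 (in_shuffle): [3 4 1 5 0 2]
After op 2 (in_shuffle): [5 3 0 4 2 1]
After op 3 (in_shuffle): [4 5 2 3 1 0]
After op 4 (in_shuffle): [3 4 1 5 0 2]
After op 5 (in_shuffle): [5 3 0 4 2 1]
After op 6 (in_shuffle): [4 5 2 3 1 0]
After op 7 (in_shuffle): [3 4 1 5 0 2]

Answer: 3 4 1 5 0 2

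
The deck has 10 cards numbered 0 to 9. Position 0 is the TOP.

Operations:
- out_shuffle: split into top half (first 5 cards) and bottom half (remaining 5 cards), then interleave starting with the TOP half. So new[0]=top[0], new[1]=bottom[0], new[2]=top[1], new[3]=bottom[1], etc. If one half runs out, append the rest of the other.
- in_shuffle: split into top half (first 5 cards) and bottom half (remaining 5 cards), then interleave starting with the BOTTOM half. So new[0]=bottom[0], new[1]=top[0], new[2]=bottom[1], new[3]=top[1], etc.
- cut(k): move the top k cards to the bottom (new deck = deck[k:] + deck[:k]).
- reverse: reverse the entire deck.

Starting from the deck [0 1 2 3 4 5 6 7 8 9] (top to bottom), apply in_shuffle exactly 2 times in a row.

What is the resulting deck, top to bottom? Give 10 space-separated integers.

After op 1 (in_shuffle): [5 0 6 1 7 2 8 3 9 4]
After op 2 (in_shuffle): [2 5 8 0 3 6 9 1 4 7]

Answer: 2 5 8 0 3 6 9 1 4 7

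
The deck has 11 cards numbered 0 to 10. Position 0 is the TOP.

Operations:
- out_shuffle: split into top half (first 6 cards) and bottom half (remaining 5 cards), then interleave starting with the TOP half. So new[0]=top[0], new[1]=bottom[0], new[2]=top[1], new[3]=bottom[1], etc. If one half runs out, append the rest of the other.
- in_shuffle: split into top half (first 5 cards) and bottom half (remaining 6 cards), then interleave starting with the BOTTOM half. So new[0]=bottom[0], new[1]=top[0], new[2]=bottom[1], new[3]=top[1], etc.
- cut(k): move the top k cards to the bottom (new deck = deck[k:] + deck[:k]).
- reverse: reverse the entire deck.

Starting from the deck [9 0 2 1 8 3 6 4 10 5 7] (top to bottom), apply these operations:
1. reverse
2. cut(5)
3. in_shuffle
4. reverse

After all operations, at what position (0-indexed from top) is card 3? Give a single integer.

Answer: 9

Derivation:
After op 1 (reverse): [7 5 10 4 6 3 8 1 2 0 9]
After op 2 (cut(5)): [3 8 1 2 0 9 7 5 10 4 6]
After op 3 (in_shuffle): [9 3 7 8 5 1 10 2 4 0 6]
After op 4 (reverse): [6 0 4 2 10 1 5 8 7 3 9]
Card 3 is at position 9.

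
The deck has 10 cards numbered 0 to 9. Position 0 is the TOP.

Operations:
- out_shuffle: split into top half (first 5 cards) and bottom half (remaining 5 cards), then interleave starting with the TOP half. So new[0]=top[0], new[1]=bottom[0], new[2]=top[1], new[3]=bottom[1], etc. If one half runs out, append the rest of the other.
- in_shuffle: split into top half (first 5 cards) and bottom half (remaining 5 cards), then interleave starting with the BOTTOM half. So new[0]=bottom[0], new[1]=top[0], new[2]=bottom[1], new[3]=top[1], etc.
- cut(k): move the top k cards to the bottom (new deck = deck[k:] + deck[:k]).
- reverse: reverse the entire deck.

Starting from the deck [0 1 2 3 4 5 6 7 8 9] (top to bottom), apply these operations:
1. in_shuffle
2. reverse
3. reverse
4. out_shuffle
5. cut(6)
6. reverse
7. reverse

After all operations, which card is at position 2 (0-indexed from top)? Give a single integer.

Answer: 7

Derivation:
After op 1 (in_shuffle): [5 0 6 1 7 2 8 3 9 4]
After op 2 (reverse): [4 9 3 8 2 7 1 6 0 5]
After op 3 (reverse): [5 0 6 1 7 2 8 3 9 4]
After op 4 (out_shuffle): [5 2 0 8 6 3 1 9 7 4]
After op 5 (cut(6)): [1 9 7 4 5 2 0 8 6 3]
After op 6 (reverse): [3 6 8 0 2 5 4 7 9 1]
After op 7 (reverse): [1 9 7 4 5 2 0 8 6 3]
Position 2: card 7.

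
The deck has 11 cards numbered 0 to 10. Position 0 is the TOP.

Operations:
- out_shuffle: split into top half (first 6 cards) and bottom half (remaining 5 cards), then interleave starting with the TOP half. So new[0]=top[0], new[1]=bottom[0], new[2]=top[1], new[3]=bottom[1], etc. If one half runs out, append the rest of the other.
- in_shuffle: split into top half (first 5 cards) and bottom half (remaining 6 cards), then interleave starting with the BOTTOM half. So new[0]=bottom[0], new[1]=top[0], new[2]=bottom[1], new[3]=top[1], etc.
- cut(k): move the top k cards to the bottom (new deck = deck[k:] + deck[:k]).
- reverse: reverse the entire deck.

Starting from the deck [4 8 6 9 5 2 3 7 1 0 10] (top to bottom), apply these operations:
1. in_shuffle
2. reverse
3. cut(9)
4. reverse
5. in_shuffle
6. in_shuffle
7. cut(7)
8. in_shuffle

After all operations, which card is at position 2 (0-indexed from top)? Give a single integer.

After op 1 (in_shuffle): [2 4 3 8 7 6 1 9 0 5 10]
After op 2 (reverse): [10 5 0 9 1 6 7 8 3 4 2]
After op 3 (cut(9)): [4 2 10 5 0 9 1 6 7 8 3]
After op 4 (reverse): [3 8 7 6 1 9 0 5 10 2 4]
After op 5 (in_shuffle): [9 3 0 8 5 7 10 6 2 1 4]
After op 6 (in_shuffle): [7 9 10 3 6 0 2 8 1 5 4]
After op 7 (cut(7)): [8 1 5 4 7 9 10 3 6 0 2]
After op 8 (in_shuffle): [9 8 10 1 3 5 6 4 0 7 2]
Position 2: card 10.

Answer: 10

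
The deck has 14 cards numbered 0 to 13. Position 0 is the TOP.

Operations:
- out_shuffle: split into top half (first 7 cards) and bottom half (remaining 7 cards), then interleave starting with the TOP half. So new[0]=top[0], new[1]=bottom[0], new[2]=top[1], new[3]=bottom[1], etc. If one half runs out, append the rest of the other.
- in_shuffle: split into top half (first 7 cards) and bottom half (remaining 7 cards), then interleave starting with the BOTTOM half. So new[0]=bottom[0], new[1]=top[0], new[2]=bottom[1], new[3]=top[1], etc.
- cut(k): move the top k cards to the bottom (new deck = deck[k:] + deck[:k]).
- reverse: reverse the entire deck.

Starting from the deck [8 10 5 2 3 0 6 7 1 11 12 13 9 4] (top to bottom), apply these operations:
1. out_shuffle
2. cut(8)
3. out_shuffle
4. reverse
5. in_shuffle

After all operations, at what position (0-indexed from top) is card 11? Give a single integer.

Answer: 9

Derivation:
After op 1 (out_shuffle): [8 7 10 1 5 11 2 12 3 13 0 9 6 4]
After op 2 (cut(8)): [3 13 0 9 6 4 8 7 10 1 5 11 2 12]
After op 3 (out_shuffle): [3 7 13 10 0 1 9 5 6 11 4 2 8 12]
After op 4 (reverse): [12 8 2 4 11 6 5 9 1 0 10 13 7 3]
After op 5 (in_shuffle): [9 12 1 8 0 2 10 4 13 11 7 6 3 5]
Card 11 is at position 9.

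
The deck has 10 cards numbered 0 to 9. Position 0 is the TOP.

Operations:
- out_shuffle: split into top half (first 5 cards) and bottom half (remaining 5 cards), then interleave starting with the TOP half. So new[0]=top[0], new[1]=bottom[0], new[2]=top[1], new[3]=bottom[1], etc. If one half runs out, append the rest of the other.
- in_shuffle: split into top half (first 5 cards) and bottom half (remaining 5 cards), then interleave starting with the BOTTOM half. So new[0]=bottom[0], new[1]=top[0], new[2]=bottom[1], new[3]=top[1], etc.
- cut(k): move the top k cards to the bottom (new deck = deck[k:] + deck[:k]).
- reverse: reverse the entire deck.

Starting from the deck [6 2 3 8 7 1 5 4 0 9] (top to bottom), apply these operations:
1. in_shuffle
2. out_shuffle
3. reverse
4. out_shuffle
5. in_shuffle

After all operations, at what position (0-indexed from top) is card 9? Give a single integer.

Answer: 9

Derivation:
After op 1 (in_shuffle): [1 6 5 2 4 3 0 8 9 7]
After op 2 (out_shuffle): [1 3 6 0 5 8 2 9 4 7]
After op 3 (reverse): [7 4 9 2 8 5 0 6 3 1]
After op 4 (out_shuffle): [7 5 4 0 9 6 2 3 8 1]
After op 5 (in_shuffle): [6 7 2 5 3 4 8 0 1 9]
Card 9 is at position 9.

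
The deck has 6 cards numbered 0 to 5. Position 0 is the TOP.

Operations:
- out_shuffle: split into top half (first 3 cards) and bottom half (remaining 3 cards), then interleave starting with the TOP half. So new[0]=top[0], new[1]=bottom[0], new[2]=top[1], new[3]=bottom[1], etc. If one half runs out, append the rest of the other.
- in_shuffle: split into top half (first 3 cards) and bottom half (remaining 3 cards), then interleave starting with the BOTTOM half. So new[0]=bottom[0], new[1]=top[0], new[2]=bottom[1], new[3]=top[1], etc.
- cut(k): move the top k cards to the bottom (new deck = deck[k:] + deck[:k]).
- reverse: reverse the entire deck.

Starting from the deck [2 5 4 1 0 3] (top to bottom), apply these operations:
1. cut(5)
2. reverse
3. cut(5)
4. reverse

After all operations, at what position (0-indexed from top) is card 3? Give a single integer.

After op 1 (cut(5)): [3 2 5 4 1 0]
After op 2 (reverse): [0 1 4 5 2 3]
After op 3 (cut(5)): [3 0 1 4 5 2]
After op 4 (reverse): [2 5 4 1 0 3]
Card 3 is at position 5.

Answer: 5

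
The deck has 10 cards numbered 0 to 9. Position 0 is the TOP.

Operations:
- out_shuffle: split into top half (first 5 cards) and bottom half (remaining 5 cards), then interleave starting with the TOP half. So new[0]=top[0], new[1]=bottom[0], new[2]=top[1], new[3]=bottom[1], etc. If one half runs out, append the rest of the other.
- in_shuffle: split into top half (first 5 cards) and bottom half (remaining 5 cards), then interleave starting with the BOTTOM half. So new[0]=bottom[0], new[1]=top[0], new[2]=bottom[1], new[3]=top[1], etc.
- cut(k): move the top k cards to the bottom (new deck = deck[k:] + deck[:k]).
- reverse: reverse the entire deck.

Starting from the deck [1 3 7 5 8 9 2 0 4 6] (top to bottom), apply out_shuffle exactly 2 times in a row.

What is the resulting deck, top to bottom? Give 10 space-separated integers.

After op 1 (out_shuffle): [1 9 3 2 7 0 5 4 8 6]
After op 2 (out_shuffle): [1 0 9 5 3 4 2 8 7 6]

Answer: 1 0 9 5 3 4 2 8 7 6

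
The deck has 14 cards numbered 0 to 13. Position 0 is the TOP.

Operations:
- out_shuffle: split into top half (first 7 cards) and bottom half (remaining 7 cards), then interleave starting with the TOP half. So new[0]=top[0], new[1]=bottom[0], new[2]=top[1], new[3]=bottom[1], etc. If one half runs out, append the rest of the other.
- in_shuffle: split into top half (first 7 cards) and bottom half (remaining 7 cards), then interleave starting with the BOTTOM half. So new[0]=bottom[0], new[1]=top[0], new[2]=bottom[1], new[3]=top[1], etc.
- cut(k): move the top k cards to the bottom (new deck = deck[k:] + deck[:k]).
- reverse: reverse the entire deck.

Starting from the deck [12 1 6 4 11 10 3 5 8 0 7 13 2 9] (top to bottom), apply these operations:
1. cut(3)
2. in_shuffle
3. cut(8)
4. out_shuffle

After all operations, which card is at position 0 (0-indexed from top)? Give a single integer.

After op 1 (cut(3)): [4 11 10 3 5 8 0 7 13 2 9 12 1 6]
After op 2 (in_shuffle): [7 4 13 11 2 10 9 3 12 5 1 8 6 0]
After op 3 (cut(8)): [12 5 1 8 6 0 7 4 13 11 2 10 9 3]
After op 4 (out_shuffle): [12 4 5 13 1 11 8 2 6 10 0 9 7 3]
Position 0: card 12.

Answer: 12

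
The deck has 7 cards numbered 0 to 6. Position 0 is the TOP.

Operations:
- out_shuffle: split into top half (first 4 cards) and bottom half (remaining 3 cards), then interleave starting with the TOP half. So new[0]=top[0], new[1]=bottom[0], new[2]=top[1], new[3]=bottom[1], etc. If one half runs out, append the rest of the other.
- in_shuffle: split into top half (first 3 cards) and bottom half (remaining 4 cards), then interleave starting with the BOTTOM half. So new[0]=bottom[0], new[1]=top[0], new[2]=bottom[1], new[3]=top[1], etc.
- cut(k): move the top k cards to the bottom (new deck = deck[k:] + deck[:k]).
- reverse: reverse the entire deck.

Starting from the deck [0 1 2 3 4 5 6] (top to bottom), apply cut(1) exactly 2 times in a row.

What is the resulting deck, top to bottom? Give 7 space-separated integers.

Answer: 2 3 4 5 6 0 1

Derivation:
After op 1 (cut(1)): [1 2 3 4 5 6 0]
After op 2 (cut(1)): [2 3 4 5 6 0 1]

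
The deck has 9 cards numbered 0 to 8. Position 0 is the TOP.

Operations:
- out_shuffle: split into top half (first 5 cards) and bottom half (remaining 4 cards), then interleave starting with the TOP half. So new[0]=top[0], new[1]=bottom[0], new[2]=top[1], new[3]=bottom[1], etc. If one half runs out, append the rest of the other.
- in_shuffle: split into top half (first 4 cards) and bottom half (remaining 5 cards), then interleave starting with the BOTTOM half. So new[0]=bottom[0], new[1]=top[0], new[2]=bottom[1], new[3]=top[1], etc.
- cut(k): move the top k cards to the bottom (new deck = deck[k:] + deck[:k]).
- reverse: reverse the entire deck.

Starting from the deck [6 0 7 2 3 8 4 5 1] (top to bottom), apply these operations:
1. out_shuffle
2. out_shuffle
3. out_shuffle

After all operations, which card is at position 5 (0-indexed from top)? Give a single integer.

Answer: 3

Derivation:
After op 1 (out_shuffle): [6 8 0 4 7 5 2 1 3]
After op 2 (out_shuffle): [6 5 8 2 0 1 4 3 7]
After op 3 (out_shuffle): [6 1 5 4 8 3 2 7 0]
Position 5: card 3.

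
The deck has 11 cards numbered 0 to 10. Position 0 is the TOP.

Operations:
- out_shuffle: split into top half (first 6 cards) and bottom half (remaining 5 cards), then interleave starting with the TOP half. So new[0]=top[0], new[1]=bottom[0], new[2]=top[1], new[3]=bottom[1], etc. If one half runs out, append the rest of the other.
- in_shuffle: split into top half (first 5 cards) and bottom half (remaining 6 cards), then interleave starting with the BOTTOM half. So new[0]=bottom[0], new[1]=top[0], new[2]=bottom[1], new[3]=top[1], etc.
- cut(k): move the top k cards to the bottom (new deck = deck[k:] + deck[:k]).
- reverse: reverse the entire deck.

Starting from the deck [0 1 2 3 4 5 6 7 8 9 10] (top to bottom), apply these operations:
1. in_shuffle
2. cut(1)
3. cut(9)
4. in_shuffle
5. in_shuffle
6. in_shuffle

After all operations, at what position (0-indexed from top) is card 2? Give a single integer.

Answer: 0

Derivation:
After op 1 (in_shuffle): [5 0 6 1 7 2 8 3 9 4 10]
After op 2 (cut(1)): [0 6 1 7 2 8 3 9 4 10 5]
After op 3 (cut(9)): [10 5 0 6 1 7 2 8 3 9 4]
After op 4 (in_shuffle): [7 10 2 5 8 0 3 6 9 1 4]
After op 5 (in_shuffle): [0 7 3 10 6 2 9 5 1 8 4]
After op 6 (in_shuffle): [2 0 9 7 5 3 1 10 8 6 4]
Card 2 is at position 0.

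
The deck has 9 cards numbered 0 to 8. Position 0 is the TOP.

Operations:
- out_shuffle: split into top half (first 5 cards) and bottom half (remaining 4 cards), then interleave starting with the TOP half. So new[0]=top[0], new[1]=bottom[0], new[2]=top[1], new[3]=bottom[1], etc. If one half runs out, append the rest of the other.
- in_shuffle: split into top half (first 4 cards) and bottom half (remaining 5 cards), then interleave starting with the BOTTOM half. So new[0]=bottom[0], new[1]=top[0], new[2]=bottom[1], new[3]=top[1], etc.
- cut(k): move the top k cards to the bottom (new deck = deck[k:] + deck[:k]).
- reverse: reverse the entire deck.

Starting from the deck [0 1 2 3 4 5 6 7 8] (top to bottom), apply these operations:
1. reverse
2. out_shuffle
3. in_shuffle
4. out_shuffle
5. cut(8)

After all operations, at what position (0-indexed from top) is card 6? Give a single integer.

After op 1 (reverse): [8 7 6 5 4 3 2 1 0]
After op 2 (out_shuffle): [8 3 7 2 6 1 5 0 4]
After op 3 (in_shuffle): [6 8 1 3 5 7 0 2 4]
After op 4 (out_shuffle): [6 7 8 0 1 2 3 4 5]
After op 5 (cut(8)): [5 6 7 8 0 1 2 3 4]
Card 6 is at position 1.

Answer: 1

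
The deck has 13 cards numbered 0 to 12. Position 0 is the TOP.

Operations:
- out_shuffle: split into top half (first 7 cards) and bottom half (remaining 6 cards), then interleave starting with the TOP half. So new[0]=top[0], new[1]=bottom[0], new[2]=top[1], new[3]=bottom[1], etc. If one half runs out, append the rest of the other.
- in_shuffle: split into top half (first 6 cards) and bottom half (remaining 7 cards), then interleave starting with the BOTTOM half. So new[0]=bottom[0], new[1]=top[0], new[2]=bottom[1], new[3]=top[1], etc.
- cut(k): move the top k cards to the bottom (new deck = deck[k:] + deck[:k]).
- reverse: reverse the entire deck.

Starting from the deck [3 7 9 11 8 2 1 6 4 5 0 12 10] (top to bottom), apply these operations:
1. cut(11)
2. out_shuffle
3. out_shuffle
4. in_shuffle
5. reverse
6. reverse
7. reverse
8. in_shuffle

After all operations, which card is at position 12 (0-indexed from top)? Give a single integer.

Answer: 1

Derivation:
After op 1 (cut(11)): [12 10 3 7 9 11 8 2 1 6 4 5 0]
After op 2 (out_shuffle): [12 2 10 1 3 6 7 4 9 5 11 0 8]
After op 3 (out_shuffle): [12 4 2 9 10 5 1 11 3 0 6 8 7]
After op 4 (in_shuffle): [1 12 11 4 3 2 0 9 6 10 8 5 7]
After op 5 (reverse): [7 5 8 10 6 9 0 2 3 4 11 12 1]
After op 6 (reverse): [1 12 11 4 3 2 0 9 6 10 8 5 7]
After op 7 (reverse): [7 5 8 10 6 9 0 2 3 4 11 12 1]
After op 8 (in_shuffle): [0 7 2 5 3 8 4 10 11 6 12 9 1]
Position 12: card 1.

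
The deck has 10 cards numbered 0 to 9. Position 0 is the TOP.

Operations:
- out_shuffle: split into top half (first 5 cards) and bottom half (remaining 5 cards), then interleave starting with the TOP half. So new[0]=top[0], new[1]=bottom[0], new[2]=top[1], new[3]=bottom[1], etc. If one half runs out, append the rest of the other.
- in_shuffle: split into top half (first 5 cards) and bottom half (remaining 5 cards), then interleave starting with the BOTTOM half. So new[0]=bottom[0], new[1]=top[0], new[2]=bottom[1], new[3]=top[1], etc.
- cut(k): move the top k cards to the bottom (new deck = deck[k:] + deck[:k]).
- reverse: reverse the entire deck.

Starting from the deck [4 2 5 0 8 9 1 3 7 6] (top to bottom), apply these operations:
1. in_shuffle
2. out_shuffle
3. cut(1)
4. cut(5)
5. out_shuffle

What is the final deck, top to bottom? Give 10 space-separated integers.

Answer: 2 5 6 4 3 7 8 1 9 0

Derivation:
After op 1 (in_shuffle): [9 4 1 2 3 5 7 0 6 8]
After op 2 (out_shuffle): [9 5 4 7 1 0 2 6 3 8]
After op 3 (cut(1)): [5 4 7 1 0 2 6 3 8 9]
After op 4 (cut(5)): [2 6 3 8 9 5 4 7 1 0]
After op 5 (out_shuffle): [2 5 6 4 3 7 8 1 9 0]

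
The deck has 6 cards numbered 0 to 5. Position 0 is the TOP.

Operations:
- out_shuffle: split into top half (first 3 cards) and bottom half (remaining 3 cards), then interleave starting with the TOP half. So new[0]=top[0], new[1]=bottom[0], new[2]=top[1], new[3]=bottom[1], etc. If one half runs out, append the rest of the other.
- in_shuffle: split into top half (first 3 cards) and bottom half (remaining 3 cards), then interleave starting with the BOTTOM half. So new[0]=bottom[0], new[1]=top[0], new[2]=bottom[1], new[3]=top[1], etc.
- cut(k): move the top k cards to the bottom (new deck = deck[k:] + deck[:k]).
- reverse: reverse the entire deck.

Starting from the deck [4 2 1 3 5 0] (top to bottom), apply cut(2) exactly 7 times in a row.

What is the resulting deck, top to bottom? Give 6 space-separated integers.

Answer: 1 3 5 0 4 2

Derivation:
After op 1 (cut(2)): [1 3 5 0 4 2]
After op 2 (cut(2)): [5 0 4 2 1 3]
After op 3 (cut(2)): [4 2 1 3 5 0]
After op 4 (cut(2)): [1 3 5 0 4 2]
After op 5 (cut(2)): [5 0 4 2 1 3]
After op 6 (cut(2)): [4 2 1 3 5 0]
After op 7 (cut(2)): [1 3 5 0 4 2]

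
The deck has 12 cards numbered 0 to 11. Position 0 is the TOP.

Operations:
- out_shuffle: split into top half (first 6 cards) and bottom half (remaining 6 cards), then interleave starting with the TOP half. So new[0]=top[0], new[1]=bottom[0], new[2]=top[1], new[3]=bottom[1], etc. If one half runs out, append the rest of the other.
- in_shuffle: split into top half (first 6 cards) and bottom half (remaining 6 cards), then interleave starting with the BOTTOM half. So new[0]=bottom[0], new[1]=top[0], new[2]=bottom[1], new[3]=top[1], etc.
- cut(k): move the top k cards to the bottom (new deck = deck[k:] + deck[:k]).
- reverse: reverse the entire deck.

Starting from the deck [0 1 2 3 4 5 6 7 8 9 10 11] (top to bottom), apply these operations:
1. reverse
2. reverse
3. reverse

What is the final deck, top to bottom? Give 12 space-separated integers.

After op 1 (reverse): [11 10 9 8 7 6 5 4 3 2 1 0]
After op 2 (reverse): [0 1 2 3 4 5 6 7 8 9 10 11]
After op 3 (reverse): [11 10 9 8 7 6 5 4 3 2 1 0]

Answer: 11 10 9 8 7 6 5 4 3 2 1 0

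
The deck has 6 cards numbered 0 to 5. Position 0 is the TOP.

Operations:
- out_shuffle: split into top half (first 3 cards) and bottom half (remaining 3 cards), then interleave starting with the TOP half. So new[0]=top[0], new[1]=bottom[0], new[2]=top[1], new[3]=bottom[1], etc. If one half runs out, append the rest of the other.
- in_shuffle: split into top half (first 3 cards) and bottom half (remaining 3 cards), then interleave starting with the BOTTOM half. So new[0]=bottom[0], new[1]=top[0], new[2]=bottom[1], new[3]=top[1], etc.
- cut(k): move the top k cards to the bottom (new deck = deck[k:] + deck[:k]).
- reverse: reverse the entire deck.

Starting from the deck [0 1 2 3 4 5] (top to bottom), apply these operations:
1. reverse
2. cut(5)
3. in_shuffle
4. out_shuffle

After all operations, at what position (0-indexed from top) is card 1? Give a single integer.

After op 1 (reverse): [5 4 3 2 1 0]
After op 2 (cut(5)): [0 5 4 3 2 1]
After op 3 (in_shuffle): [3 0 2 5 1 4]
After op 4 (out_shuffle): [3 5 0 1 2 4]
Card 1 is at position 3.

Answer: 3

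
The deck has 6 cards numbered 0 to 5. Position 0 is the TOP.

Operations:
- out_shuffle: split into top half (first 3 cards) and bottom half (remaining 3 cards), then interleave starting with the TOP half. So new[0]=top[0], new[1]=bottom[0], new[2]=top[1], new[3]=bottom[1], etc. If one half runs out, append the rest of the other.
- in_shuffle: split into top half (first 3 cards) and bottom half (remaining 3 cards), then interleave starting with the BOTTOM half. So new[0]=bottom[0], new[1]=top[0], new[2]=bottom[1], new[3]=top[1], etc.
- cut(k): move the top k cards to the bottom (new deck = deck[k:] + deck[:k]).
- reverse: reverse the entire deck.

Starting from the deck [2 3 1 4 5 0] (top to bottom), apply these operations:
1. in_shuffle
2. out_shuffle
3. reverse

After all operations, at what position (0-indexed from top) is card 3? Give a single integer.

After op 1 (in_shuffle): [4 2 5 3 0 1]
After op 2 (out_shuffle): [4 3 2 0 5 1]
After op 3 (reverse): [1 5 0 2 3 4]
Card 3 is at position 4.

Answer: 4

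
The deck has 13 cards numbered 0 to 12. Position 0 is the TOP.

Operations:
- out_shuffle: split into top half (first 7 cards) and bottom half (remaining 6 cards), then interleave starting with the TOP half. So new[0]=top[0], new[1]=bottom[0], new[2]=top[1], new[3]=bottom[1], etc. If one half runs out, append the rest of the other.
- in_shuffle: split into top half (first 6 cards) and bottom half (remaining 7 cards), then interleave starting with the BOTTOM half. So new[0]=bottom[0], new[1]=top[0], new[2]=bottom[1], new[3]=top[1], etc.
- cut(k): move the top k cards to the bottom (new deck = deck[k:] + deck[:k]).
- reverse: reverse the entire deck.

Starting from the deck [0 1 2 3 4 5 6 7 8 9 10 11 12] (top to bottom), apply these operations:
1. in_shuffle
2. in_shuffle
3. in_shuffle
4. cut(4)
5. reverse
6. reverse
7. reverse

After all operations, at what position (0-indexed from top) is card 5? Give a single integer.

After op 1 (in_shuffle): [6 0 7 1 8 2 9 3 10 4 11 5 12]
After op 2 (in_shuffle): [9 6 3 0 10 7 4 1 11 8 5 2 12]
After op 3 (in_shuffle): [4 9 1 6 11 3 8 0 5 10 2 7 12]
After op 4 (cut(4)): [11 3 8 0 5 10 2 7 12 4 9 1 6]
After op 5 (reverse): [6 1 9 4 12 7 2 10 5 0 8 3 11]
After op 6 (reverse): [11 3 8 0 5 10 2 7 12 4 9 1 6]
After op 7 (reverse): [6 1 9 4 12 7 2 10 5 0 8 3 11]
Card 5 is at position 8.

Answer: 8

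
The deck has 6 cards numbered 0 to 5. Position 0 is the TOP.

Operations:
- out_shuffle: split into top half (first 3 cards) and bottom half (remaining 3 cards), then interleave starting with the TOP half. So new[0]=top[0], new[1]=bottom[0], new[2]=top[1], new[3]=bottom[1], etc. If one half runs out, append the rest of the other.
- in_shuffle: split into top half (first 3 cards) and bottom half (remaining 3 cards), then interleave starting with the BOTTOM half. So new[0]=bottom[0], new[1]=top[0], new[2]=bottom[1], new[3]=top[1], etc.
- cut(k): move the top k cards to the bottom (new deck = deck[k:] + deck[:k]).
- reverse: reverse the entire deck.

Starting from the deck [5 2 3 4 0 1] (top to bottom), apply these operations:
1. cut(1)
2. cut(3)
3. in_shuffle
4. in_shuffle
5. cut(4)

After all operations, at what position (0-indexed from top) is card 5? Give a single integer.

Answer: 0

Derivation:
After op 1 (cut(1)): [2 3 4 0 1 5]
After op 2 (cut(3)): [0 1 5 2 3 4]
After op 3 (in_shuffle): [2 0 3 1 4 5]
After op 4 (in_shuffle): [1 2 4 0 5 3]
After op 5 (cut(4)): [5 3 1 2 4 0]
Card 5 is at position 0.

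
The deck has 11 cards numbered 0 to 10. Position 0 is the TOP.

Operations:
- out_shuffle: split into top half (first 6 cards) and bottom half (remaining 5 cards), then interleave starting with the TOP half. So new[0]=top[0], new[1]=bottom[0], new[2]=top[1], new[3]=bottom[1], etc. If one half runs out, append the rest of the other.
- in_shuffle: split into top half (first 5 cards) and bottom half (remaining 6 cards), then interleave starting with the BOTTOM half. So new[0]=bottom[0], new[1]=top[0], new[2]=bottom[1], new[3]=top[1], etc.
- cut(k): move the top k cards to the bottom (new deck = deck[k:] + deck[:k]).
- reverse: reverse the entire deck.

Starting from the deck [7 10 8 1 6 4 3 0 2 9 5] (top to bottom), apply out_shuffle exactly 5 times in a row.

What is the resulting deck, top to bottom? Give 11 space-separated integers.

Answer: 7 5 9 2 0 3 4 6 1 8 10

Derivation:
After op 1 (out_shuffle): [7 3 10 0 8 2 1 9 6 5 4]
After op 2 (out_shuffle): [7 1 3 9 10 6 0 5 8 4 2]
After op 3 (out_shuffle): [7 0 1 5 3 8 9 4 10 2 6]
After op 4 (out_shuffle): [7 9 0 4 1 10 5 2 3 6 8]
After op 5 (out_shuffle): [7 5 9 2 0 3 4 6 1 8 10]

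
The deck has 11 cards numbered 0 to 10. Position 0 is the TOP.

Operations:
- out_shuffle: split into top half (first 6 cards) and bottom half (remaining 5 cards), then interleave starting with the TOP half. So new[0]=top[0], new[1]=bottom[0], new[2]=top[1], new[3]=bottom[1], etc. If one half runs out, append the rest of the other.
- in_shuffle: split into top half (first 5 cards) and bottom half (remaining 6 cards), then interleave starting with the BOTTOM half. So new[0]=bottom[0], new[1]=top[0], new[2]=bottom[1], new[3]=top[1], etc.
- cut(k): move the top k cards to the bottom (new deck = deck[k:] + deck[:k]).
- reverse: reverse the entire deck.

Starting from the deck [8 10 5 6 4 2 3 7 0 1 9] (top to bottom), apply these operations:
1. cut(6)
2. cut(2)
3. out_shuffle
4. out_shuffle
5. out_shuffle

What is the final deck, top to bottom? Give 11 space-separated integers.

After op 1 (cut(6)): [3 7 0 1 9 8 10 5 6 4 2]
After op 2 (cut(2)): [0 1 9 8 10 5 6 4 2 3 7]
After op 3 (out_shuffle): [0 6 1 4 9 2 8 3 10 7 5]
After op 4 (out_shuffle): [0 8 6 3 1 10 4 7 9 5 2]
After op 5 (out_shuffle): [0 4 8 7 6 9 3 5 1 2 10]

Answer: 0 4 8 7 6 9 3 5 1 2 10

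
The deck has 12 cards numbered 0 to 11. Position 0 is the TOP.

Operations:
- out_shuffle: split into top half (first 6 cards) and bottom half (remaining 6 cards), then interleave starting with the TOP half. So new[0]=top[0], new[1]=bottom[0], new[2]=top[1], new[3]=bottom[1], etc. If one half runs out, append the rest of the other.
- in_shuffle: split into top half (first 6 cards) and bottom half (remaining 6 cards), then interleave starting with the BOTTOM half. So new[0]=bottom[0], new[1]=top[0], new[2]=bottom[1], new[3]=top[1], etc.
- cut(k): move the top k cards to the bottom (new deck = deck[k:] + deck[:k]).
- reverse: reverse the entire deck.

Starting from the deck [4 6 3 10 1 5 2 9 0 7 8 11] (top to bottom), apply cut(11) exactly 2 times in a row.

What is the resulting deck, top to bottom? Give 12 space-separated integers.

After op 1 (cut(11)): [11 4 6 3 10 1 5 2 9 0 7 8]
After op 2 (cut(11)): [8 11 4 6 3 10 1 5 2 9 0 7]

Answer: 8 11 4 6 3 10 1 5 2 9 0 7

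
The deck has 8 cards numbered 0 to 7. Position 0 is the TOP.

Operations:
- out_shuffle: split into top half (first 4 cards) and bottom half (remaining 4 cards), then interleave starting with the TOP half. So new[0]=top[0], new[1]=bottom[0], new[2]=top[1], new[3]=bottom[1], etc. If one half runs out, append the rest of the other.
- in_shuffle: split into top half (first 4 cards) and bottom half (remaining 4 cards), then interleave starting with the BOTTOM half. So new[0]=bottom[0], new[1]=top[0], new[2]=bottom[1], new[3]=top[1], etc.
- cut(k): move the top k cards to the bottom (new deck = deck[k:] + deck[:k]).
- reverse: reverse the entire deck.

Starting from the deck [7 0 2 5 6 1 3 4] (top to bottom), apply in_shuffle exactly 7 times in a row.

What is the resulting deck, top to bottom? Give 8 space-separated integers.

Answer: 6 7 1 0 3 2 4 5

Derivation:
After op 1 (in_shuffle): [6 7 1 0 3 2 4 5]
After op 2 (in_shuffle): [3 6 2 7 4 1 5 0]
After op 3 (in_shuffle): [4 3 1 6 5 2 0 7]
After op 4 (in_shuffle): [5 4 2 3 0 1 7 6]
After op 5 (in_shuffle): [0 5 1 4 7 2 6 3]
After op 6 (in_shuffle): [7 0 2 5 6 1 3 4]
After op 7 (in_shuffle): [6 7 1 0 3 2 4 5]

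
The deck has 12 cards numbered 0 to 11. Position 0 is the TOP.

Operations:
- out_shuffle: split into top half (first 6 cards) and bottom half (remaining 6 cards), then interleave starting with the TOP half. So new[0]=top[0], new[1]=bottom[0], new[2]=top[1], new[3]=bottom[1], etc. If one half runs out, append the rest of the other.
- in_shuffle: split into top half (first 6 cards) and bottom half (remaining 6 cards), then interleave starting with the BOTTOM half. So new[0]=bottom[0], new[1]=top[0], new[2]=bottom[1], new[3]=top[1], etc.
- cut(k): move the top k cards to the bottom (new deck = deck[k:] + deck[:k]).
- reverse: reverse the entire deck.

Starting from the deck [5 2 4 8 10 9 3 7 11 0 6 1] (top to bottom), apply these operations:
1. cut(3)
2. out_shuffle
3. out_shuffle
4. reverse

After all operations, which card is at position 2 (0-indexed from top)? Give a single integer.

After op 1 (cut(3)): [8 10 9 3 7 11 0 6 1 5 2 4]
After op 2 (out_shuffle): [8 0 10 6 9 1 3 5 7 2 11 4]
After op 3 (out_shuffle): [8 3 0 5 10 7 6 2 9 11 1 4]
After op 4 (reverse): [4 1 11 9 2 6 7 10 5 0 3 8]
Position 2: card 11.

Answer: 11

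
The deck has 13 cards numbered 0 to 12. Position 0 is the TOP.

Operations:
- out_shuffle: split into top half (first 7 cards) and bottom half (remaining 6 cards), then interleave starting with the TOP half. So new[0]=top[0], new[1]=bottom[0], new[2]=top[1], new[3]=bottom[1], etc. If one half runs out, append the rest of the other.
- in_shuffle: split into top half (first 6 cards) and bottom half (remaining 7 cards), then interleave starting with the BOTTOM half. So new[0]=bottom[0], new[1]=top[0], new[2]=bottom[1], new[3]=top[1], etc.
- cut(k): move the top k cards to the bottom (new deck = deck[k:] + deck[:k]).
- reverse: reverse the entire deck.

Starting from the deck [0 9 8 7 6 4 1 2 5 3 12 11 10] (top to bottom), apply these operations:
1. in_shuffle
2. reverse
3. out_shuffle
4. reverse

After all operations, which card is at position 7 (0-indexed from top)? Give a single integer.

Answer: 9

Derivation:
After op 1 (in_shuffle): [1 0 2 9 5 8 3 7 12 6 11 4 10]
After op 2 (reverse): [10 4 11 6 12 7 3 8 5 9 2 0 1]
After op 3 (out_shuffle): [10 8 4 5 11 9 6 2 12 0 7 1 3]
After op 4 (reverse): [3 1 7 0 12 2 6 9 11 5 4 8 10]
Position 7: card 9.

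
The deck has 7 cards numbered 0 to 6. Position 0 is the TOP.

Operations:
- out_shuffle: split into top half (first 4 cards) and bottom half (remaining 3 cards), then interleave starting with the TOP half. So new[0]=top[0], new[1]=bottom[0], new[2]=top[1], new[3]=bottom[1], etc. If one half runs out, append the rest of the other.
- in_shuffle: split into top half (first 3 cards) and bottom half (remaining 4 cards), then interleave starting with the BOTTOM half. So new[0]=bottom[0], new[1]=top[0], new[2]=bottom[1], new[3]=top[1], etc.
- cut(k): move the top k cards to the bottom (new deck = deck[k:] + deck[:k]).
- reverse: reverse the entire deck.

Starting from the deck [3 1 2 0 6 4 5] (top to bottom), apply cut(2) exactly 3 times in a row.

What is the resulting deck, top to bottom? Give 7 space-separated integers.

After op 1 (cut(2)): [2 0 6 4 5 3 1]
After op 2 (cut(2)): [6 4 5 3 1 2 0]
After op 3 (cut(2)): [5 3 1 2 0 6 4]

Answer: 5 3 1 2 0 6 4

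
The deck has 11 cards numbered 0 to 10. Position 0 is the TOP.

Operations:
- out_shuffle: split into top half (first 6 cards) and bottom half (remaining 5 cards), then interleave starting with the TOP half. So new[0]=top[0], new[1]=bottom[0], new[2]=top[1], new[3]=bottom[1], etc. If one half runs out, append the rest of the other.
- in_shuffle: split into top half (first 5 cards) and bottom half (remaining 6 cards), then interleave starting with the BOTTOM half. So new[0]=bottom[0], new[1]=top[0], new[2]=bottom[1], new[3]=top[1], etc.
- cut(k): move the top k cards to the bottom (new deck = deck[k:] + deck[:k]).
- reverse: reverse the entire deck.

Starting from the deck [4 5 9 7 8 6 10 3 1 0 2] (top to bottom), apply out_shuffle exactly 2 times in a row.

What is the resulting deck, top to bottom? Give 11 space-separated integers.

Answer: 4 7 10 0 5 8 3 2 9 6 1

Derivation:
After op 1 (out_shuffle): [4 10 5 3 9 1 7 0 8 2 6]
After op 2 (out_shuffle): [4 7 10 0 5 8 3 2 9 6 1]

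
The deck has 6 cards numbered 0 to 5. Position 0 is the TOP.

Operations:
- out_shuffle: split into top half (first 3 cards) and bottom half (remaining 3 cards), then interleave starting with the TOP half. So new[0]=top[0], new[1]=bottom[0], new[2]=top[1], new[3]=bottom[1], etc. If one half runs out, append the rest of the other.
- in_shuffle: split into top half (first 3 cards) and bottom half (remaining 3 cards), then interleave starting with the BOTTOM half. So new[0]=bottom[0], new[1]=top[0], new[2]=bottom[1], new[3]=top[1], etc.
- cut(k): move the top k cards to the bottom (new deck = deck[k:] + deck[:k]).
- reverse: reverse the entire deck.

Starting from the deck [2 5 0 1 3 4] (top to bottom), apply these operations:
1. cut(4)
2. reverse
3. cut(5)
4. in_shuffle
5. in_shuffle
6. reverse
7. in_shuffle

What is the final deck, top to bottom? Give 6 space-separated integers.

Answer: 4 2 5 0 1 3

Derivation:
After op 1 (cut(4)): [3 4 2 5 0 1]
After op 2 (reverse): [1 0 5 2 4 3]
After op 3 (cut(5)): [3 1 0 5 2 4]
After op 4 (in_shuffle): [5 3 2 1 4 0]
After op 5 (in_shuffle): [1 5 4 3 0 2]
After op 6 (reverse): [2 0 3 4 5 1]
After op 7 (in_shuffle): [4 2 5 0 1 3]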